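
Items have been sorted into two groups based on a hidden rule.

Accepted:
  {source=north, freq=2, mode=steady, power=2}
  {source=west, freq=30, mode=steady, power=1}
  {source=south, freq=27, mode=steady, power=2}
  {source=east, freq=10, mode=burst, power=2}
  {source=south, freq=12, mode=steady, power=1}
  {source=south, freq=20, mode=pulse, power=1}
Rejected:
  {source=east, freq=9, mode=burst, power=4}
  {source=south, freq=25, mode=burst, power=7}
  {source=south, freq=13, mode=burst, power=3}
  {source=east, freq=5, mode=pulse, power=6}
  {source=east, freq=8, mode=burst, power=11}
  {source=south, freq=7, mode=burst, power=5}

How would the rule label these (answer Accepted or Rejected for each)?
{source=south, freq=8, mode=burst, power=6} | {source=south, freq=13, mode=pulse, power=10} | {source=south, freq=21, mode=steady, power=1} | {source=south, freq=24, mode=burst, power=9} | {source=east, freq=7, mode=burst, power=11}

Rejected, Rejected, Accepted, Rejected, Rejected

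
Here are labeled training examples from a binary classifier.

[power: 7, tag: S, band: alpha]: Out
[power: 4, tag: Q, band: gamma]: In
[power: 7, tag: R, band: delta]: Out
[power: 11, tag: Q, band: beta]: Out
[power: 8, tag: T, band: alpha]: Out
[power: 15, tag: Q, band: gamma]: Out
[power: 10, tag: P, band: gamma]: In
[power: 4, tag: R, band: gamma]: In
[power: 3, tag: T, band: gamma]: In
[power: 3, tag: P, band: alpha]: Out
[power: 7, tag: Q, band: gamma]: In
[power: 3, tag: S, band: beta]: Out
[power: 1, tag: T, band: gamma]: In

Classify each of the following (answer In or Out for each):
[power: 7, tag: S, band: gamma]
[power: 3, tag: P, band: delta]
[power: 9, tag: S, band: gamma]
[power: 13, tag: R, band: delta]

In, Out, In, Out

Rule: band is gamma AND power ≤ 10. This holds for each 'In' example and fails for each 'Out' one.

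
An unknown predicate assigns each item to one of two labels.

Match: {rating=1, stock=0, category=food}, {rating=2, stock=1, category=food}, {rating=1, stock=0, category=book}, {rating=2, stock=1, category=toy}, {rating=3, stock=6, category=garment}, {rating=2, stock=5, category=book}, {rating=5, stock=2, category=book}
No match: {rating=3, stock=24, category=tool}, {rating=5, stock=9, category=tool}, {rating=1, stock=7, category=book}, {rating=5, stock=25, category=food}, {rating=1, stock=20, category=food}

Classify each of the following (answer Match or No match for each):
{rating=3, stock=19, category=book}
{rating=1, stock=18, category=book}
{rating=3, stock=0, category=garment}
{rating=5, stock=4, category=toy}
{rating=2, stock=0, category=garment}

One predicate separates the groups cleanly: stock ≤ 6.
{rating=3, stock=19, category=book} → stock = 19 → No match.
{rating=1, stock=18, category=book} → stock = 18 → No match.
{rating=3, stock=0, category=garment} → stock = 0 → Match.
{rating=5, stock=4, category=toy} → stock = 4 → Match.
{rating=2, stock=0, category=garment} → stock = 0 → Match.

No match, No match, Match, Match, Match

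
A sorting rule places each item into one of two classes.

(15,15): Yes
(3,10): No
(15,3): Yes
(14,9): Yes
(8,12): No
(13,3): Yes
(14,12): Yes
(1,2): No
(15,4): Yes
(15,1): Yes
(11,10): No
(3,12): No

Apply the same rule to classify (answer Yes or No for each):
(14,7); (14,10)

'Yes' ⟺ first ≥ 12.
(14,7): first 14 — passes, so Yes. (14,10): first 14 — passes, so Yes.

Yes, Yes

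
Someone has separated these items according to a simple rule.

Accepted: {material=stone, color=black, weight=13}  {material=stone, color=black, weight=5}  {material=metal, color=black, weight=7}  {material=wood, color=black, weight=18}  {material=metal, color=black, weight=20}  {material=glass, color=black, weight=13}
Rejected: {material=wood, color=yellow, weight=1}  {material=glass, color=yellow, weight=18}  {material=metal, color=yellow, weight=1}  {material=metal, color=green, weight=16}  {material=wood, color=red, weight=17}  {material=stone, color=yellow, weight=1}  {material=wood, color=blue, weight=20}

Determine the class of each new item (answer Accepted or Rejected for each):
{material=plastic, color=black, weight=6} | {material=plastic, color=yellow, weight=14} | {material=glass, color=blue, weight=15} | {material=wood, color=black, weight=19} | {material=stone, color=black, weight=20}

Accepted, Rejected, Rejected, Accepted, Accepted

One predicate separates the groups cleanly: color is black.
{material=plastic, color=black, weight=6}: color is black, satisfies this → Accepted. {material=plastic, color=yellow, weight=14}: color is yellow, does not satisfy this → Rejected. {material=glass, color=blue, weight=15}: color is blue, does not satisfy this → Rejected. {material=wood, color=black, weight=19}: color is black, satisfies this → Accepted. {material=stone, color=black, weight=20}: color is black, satisfies this → Accepted.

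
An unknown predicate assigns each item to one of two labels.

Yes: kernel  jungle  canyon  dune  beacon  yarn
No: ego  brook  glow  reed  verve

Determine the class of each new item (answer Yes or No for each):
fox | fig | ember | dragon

No, No, No, Yes

All 'Yes' examples share one property — contains 'n' — and every 'No' example lacks it.
fox: no 'n' — fails this test, so No.
fig: no 'n' — fails this test, so No.
ember: no 'n' — fails this test, so No.
dragon: has 'n' — checks out, so Yes.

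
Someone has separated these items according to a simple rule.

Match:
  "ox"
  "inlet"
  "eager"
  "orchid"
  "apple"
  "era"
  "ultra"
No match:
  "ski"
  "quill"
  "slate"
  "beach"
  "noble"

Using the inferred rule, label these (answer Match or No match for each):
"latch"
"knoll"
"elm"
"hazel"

The pattern is that an item is 'Match' exactly when: starts with a vowel.
No match: "latch", since starts with 'l'.
No match: "knoll", since starts with 'k'.
Match: "elm", since starts with 'e'.
No match: "hazel", since starts with 'h'.

No match, No match, Match, No match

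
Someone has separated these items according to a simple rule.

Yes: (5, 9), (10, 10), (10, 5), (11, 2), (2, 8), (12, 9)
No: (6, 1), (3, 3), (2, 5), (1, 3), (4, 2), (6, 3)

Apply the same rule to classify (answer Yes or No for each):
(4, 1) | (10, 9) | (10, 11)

No, Yes, Yes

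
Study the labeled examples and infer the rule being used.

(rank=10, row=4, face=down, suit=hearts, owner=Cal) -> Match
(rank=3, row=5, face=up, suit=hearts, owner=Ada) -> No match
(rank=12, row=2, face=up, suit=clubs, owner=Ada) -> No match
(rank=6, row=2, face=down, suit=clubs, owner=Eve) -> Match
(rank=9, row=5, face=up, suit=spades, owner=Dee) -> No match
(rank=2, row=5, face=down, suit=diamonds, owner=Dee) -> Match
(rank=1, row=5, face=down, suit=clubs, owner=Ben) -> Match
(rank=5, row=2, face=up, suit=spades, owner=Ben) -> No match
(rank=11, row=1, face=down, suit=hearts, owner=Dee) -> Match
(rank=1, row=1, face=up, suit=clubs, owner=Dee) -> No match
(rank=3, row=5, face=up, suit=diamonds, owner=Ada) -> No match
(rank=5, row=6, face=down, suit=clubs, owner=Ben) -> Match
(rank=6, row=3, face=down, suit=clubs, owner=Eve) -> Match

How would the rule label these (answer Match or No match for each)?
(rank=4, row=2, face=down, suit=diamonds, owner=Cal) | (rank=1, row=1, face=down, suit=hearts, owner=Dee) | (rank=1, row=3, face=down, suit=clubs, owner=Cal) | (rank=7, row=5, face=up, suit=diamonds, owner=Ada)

Match, Match, Match, No match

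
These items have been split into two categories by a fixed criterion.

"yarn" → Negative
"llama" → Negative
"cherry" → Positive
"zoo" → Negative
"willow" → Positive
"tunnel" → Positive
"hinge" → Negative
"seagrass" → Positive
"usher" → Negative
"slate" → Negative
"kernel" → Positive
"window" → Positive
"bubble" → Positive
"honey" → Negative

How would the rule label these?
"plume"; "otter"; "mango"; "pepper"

Negative, Negative, Negative, Positive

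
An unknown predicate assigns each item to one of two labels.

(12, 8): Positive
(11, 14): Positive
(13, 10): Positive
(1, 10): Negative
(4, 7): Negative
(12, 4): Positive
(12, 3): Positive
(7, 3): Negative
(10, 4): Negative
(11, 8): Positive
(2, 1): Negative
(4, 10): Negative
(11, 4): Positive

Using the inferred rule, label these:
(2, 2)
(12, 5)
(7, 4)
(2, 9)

The distinguishing property — sum ≥ 15 — holds for all the 'Positive' cases and none of the 'Negative' cases.
(2, 2) — 2+2 = 4, hence Negative. (12, 5) — 12+5 = 17, hence Positive. (7, 4) — 7+4 = 11, hence Negative. (2, 9) — 2+9 = 11, hence Negative.

Negative, Positive, Negative, Negative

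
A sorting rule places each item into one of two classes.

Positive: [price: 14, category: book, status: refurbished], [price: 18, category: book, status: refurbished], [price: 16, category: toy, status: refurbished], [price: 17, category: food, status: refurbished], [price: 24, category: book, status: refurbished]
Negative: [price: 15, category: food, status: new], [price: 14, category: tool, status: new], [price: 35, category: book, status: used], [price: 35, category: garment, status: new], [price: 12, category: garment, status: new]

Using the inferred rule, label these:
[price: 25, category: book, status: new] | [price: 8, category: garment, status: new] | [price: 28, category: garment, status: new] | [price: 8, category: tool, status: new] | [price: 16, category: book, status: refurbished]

Negative, Negative, Negative, Negative, Positive

Checking candidate rules against both groups, what survives is: status is refurbished.
[price: 25, category: book, status: new]: status is new — does not satisfy this, so Negative. [price: 8, category: garment, status: new]: status is new — does not satisfy this, so Negative. [price: 28, category: garment, status: new]: status is new — does not satisfy this, so Negative. [price: 8, category: tool, status: new]: status is new — does not satisfy this, so Negative. [price: 16, category: book, status: refurbished]: status is refurbished — meets the rule, so Positive.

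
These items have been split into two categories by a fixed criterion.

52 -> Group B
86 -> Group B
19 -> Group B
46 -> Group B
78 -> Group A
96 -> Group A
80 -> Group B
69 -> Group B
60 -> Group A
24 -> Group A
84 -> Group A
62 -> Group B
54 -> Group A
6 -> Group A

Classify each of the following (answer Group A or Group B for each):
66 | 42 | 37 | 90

Every 'Group A' example satisfies: multiple of 6. None of the 'Group B' examples do.
Group A: 66, since 66 = 6·11.
Group A: 42, since 42 = 6·7.
Group B: 37, since 37 = 6·6 + 1.
Group A: 90, since 90 = 6·15.

Group A, Group A, Group B, Group A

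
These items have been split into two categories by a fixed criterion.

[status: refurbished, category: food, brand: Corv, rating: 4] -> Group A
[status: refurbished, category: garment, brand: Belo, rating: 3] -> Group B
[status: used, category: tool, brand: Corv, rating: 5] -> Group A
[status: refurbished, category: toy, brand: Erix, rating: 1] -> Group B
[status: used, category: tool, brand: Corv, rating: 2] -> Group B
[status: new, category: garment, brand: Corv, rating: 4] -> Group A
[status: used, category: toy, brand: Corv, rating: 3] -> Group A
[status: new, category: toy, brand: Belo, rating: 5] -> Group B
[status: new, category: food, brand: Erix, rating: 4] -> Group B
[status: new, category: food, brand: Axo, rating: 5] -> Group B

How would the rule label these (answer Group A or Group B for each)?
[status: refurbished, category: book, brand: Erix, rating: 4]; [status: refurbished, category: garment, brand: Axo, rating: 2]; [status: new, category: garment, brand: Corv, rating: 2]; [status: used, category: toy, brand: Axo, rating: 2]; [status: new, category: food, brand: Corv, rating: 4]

Group B, Group B, Group B, Group B, Group A

A rule that fits every label: brand is Corv AND rating ≥ 3 — true of each 'Group A' example, false of each 'Group B' one.
[status: refurbished, category: book, brand: Erix, rating: 4]: Group B (brand is Erix, rating = 4).
[status: refurbished, category: garment, brand: Axo, rating: 2]: Group B (brand is Axo, rating = 2).
[status: new, category: garment, brand: Corv, rating: 2]: Group B (brand is Corv, rating = 2).
[status: used, category: toy, brand: Axo, rating: 2]: Group B (brand is Axo, rating = 2).
[status: new, category: food, brand: Corv, rating: 4]: Group A (brand is Corv, rating = 4).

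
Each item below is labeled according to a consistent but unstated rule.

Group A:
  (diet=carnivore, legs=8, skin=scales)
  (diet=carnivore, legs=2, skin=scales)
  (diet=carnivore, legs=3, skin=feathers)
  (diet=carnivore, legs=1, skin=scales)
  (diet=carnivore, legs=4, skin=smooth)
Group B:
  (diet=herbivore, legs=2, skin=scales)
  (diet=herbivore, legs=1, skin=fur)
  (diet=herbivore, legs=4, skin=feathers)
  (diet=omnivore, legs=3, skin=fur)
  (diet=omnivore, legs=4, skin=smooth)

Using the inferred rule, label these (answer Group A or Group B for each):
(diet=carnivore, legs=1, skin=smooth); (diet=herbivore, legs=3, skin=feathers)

One predicate separates the groups cleanly: diet is carnivore.
(diet=carnivore, legs=1, skin=smooth) → diet is carnivore → Group A. (diet=herbivore, legs=3, skin=feathers) → diet is herbivore → Group B.

Group A, Group B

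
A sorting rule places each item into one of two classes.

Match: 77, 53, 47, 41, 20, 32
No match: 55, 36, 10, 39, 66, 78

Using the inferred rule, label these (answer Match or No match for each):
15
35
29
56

The rule appears to be: ≡ 2 (mod 3).
15 — 15 mod 3 = 0, hence No match.
35 — 35 mod 3 = 2, hence Match.
29 — 29 mod 3 = 2, hence Match.
56 — 56 mod 3 = 2, hence Match.

No match, Match, Match, Match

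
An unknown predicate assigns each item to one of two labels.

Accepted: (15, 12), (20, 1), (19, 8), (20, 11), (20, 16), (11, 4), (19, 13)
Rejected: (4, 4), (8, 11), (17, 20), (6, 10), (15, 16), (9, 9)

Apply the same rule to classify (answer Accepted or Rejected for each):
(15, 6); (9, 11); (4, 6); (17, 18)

Comparing the two groups points to one rule — first > second.
Accepted: (15, 6), since 15 > 6.
Rejected: (9, 11), since 9 < 11.
Rejected: (4, 6), since 4 < 6.
Rejected: (17, 18), since 17 < 18.

Accepted, Rejected, Rejected, Rejected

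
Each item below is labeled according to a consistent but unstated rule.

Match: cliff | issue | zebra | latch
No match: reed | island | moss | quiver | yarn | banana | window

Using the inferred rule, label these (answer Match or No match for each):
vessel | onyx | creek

No match, No match, Match

The simplest hypothesis consistent with all the labels is: odd length.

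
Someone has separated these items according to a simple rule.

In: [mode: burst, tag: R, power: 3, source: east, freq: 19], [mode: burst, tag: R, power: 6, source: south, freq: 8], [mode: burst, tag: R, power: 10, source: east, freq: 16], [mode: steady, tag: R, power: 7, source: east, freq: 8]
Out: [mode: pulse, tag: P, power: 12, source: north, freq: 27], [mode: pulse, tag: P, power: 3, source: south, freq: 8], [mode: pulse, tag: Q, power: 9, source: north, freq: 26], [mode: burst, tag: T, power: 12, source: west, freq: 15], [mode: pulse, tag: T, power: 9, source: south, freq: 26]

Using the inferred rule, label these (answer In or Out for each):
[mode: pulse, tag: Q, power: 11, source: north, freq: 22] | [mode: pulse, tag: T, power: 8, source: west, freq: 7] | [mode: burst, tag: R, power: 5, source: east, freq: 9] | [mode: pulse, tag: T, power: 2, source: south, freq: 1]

Out, Out, In, Out

Checking candidate rules against both groups, what survives is: tag is R.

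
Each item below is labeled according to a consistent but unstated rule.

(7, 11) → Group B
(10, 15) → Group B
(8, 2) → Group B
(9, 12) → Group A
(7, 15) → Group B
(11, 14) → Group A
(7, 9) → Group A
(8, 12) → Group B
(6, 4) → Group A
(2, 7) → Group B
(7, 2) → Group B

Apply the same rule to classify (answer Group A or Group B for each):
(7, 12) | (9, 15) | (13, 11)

Group B, Group B, Group A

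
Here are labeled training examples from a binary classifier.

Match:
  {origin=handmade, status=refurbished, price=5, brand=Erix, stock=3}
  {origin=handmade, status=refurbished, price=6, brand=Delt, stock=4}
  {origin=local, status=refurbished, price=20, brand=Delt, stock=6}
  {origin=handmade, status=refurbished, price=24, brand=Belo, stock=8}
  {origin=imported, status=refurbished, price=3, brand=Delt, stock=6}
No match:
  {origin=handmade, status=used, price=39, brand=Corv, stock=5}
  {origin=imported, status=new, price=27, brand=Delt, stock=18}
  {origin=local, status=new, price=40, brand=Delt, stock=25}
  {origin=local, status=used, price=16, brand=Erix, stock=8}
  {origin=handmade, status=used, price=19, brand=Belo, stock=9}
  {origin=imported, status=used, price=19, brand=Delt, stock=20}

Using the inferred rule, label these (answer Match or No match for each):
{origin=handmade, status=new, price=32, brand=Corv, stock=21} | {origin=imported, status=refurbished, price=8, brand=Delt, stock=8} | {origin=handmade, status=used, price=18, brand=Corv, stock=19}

The simplest hypothesis consistent with all the labels is: status is refurbished.
{origin=handmade, status=new, price=32, brand=Corv, stock=21} — status is new, hence No match.
{origin=imported, status=refurbished, price=8, brand=Delt, stock=8} — status is refurbished, hence Match.
{origin=handmade, status=used, price=18, brand=Corv, stock=19} — status is used, hence No match.

No match, Match, No match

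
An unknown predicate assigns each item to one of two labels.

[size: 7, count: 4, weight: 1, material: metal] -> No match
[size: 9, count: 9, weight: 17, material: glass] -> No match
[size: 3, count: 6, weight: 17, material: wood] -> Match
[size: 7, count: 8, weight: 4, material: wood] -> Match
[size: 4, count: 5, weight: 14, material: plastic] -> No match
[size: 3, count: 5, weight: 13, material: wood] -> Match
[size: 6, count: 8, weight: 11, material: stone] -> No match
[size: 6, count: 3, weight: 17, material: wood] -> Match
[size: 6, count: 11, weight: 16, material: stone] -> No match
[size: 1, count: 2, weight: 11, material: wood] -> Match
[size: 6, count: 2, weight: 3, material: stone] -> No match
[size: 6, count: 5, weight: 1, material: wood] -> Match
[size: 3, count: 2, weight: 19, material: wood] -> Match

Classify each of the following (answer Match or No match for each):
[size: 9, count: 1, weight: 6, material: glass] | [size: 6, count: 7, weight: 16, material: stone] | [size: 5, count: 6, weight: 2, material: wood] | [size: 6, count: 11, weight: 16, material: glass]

A rule that fits every label: material is wood — true of each 'Match' example, false of each 'No match' one.
[size: 9, count: 1, weight: 6, material: glass] → material is glass → No match.
[size: 6, count: 7, weight: 16, material: stone] → material is stone → No match.
[size: 5, count: 6, weight: 2, material: wood] → material is wood → Match.
[size: 6, count: 11, weight: 16, material: glass] → material is glass → No match.

No match, No match, Match, No match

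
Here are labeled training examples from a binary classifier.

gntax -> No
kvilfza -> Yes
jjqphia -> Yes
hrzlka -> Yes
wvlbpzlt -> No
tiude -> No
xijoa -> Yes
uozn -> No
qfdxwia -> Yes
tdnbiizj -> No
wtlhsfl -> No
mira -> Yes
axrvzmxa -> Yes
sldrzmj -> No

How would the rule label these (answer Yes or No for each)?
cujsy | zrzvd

The common property of the 'Yes' items is: ends with 'a'. No 'No' item has it.
No: cujsy, since ends with 'y'.
No: zrzvd, since ends with 'd'.

No, No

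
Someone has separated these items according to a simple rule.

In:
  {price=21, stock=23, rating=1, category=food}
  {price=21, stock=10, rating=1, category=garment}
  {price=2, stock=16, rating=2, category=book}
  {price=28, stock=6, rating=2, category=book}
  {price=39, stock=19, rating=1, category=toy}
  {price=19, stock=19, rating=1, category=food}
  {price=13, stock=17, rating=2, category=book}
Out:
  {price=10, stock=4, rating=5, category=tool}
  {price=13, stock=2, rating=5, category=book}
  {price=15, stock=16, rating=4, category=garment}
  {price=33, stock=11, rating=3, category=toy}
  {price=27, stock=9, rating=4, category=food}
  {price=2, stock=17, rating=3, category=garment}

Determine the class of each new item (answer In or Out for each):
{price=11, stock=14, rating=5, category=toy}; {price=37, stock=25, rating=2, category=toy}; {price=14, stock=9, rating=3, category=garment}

The common property of the 'In' items is: rating ≤ 2. No 'Out' item has it.
{price=11, stock=14, rating=5, category=toy}: rating = 5, fails the rule → Out. {price=37, stock=25, rating=2, category=toy}: rating = 2, has this property → In. {price=14, stock=9, rating=3, category=garment}: rating = 3, fails the rule → Out.

Out, In, Out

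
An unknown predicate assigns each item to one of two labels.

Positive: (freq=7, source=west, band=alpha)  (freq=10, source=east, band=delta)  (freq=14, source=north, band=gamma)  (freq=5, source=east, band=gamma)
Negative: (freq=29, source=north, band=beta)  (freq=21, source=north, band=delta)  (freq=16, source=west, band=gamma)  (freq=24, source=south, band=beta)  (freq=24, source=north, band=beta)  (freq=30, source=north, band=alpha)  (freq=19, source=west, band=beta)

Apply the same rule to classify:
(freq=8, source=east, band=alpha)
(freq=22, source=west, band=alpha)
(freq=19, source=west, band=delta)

Positive, Negative, Negative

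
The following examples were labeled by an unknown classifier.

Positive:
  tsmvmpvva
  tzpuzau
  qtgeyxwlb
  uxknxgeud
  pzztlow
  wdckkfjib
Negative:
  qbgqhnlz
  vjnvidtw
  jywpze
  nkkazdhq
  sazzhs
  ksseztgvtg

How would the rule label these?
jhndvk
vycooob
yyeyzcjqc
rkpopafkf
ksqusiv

Negative, Positive, Positive, Positive, Positive

Comparing the two groups points to one rule — odd length.
jhndvk: length 6, does not pass → Negative.
vycooob: length 7, satisfies this → Positive.
yyeyzcjqc: length 9, satisfies this → Positive.
rkpopafkf: length 9, satisfies this → Positive.
ksqusiv: length 7, satisfies this → Positive.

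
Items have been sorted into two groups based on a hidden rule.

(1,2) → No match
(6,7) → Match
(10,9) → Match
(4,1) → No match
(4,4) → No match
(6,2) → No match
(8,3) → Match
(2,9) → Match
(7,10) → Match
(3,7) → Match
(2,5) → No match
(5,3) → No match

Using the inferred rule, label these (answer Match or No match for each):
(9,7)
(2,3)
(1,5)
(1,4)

The rule appears to be: sum ≥ 10.

Match, No match, No match, No match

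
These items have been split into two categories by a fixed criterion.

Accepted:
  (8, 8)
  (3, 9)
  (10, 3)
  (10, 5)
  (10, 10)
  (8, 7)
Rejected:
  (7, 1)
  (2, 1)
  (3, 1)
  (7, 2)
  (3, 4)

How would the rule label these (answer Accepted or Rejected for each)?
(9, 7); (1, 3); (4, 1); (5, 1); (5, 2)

Accepted, Rejected, Rejected, Rejected, Rejected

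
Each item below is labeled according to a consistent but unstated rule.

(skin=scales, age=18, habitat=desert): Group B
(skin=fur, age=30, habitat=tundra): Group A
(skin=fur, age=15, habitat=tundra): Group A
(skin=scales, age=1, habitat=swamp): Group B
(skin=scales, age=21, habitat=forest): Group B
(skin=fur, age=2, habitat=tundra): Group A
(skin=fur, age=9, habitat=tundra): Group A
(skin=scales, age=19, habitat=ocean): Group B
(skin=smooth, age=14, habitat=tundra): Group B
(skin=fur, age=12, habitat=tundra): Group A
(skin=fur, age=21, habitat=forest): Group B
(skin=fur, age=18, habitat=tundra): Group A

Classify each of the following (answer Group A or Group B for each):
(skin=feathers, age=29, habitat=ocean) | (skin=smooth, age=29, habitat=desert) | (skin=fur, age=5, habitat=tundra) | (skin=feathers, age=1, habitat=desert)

Rule: habitat is tundra AND skin is fur. This holds for each 'Group A' example and fails for each 'Group B' one.

Group B, Group B, Group A, Group B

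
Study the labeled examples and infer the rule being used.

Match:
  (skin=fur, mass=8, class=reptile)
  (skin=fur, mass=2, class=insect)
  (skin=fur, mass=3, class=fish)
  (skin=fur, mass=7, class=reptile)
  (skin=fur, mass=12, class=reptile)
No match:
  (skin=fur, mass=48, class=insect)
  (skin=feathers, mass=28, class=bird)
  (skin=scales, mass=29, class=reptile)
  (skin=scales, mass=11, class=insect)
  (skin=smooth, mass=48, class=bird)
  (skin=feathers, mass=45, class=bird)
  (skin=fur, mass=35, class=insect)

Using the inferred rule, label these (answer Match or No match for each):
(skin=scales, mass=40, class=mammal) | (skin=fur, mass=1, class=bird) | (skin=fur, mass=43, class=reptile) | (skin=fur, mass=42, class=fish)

No match, Match, No match, No match

A rule that fits every label: skin is fur AND mass ≤ 12 — true of each 'Match' example, false of each 'No match' one.
(skin=scales, mass=40, class=mammal): skin is scales, mass = 40, doesn't qualify → No match. (skin=fur, mass=1, class=bird): skin is fur, mass = 1, fits → Match. (skin=fur, mass=43, class=reptile): skin is fur, mass = 43, doesn't qualify → No match. (skin=fur, mass=42, class=fish): skin is fur, mass = 42, doesn't qualify → No match.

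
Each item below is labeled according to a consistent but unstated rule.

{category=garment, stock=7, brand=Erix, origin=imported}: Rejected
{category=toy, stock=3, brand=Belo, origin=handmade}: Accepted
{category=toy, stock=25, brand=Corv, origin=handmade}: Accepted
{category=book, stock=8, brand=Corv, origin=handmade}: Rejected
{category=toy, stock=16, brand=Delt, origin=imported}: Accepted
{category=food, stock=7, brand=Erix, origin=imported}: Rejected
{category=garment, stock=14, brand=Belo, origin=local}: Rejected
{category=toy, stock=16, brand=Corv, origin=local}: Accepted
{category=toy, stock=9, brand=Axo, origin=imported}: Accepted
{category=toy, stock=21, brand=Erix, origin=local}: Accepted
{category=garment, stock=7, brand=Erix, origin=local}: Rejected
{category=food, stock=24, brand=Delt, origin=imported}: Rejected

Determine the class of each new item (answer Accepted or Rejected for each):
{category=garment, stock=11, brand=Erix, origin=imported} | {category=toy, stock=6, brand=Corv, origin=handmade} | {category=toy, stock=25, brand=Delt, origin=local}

Rejected, Accepted, Accepted

The common property of the 'Accepted' items is: category is toy. No 'Rejected' item has it.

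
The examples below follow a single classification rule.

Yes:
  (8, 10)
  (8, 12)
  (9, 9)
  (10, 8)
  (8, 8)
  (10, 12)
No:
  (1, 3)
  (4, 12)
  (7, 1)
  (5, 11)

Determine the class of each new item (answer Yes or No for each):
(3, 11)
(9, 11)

No, Yes

One predicate separates the groups cleanly: first ≥ 8.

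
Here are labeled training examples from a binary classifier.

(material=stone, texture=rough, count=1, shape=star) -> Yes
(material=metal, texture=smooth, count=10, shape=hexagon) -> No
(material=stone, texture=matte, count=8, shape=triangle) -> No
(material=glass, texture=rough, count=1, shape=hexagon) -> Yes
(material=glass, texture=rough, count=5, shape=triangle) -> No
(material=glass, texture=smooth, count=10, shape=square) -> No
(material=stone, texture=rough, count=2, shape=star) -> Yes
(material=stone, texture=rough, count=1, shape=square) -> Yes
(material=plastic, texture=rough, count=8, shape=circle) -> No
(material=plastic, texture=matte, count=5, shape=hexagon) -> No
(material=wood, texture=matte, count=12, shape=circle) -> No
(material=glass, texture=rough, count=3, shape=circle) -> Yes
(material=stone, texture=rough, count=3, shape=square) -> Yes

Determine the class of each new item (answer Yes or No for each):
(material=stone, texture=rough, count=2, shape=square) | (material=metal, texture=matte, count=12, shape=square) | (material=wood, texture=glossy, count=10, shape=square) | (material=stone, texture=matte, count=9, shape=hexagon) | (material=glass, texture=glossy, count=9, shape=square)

Yes, No, No, No, No

The simplest hypothesis consistent with all the labels is: count ≤ 3.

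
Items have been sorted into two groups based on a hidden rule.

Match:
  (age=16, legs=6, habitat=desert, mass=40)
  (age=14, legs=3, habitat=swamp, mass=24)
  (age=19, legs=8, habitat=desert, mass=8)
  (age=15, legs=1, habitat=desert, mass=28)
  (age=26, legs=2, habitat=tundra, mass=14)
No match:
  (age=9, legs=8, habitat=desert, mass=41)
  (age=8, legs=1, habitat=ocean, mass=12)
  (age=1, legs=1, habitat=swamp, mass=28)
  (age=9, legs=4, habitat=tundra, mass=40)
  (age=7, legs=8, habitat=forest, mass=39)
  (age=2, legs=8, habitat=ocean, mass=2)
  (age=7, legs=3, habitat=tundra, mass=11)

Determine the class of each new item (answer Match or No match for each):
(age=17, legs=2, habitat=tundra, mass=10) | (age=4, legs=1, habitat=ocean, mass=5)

Match, No match

Every 'Match' example satisfies: age ≥ 14. None of the 'No match' examples do.
(age=17, legs=2, habitat=tundra, mass=10): age = 17 — qualifies, so Match. (age=4, legs=1, habitat=ocean, mass=5): age = 4 — does not satisfy this, so No match.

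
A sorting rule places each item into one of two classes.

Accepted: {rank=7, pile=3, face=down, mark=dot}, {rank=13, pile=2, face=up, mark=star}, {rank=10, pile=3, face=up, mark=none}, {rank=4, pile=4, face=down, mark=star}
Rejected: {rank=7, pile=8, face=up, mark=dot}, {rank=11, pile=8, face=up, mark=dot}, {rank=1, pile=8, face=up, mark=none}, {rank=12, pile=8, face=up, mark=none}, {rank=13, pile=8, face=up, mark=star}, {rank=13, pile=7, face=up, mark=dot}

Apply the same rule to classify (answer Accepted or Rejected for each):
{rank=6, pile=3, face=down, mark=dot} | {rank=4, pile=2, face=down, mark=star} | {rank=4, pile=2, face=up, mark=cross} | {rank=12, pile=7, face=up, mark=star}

Accepted, Accepted, Accepted, Rejected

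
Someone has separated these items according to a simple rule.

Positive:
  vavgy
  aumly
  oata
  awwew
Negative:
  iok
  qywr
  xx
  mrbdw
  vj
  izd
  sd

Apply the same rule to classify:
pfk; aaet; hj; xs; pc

Negative, Positive, Negative, Negative, Negative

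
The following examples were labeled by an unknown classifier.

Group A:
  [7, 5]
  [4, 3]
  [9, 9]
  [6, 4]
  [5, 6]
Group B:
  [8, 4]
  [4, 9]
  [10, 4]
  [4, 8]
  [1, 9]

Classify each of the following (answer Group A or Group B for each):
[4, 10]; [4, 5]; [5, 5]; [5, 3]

All 'Group A' examples share one property — |first − second| ≤ 2 — and every 'Group B' example lacks it.
[4, 10] → |4−10| = 6 → Group B.
[4, 5] → |4−5| = 1 → Group A.
[5, 5] → |5−5| = 0 → Group A.
[5, 3] → |5−3| = 2 → Group A.

Group B, Group A, Group A, Group A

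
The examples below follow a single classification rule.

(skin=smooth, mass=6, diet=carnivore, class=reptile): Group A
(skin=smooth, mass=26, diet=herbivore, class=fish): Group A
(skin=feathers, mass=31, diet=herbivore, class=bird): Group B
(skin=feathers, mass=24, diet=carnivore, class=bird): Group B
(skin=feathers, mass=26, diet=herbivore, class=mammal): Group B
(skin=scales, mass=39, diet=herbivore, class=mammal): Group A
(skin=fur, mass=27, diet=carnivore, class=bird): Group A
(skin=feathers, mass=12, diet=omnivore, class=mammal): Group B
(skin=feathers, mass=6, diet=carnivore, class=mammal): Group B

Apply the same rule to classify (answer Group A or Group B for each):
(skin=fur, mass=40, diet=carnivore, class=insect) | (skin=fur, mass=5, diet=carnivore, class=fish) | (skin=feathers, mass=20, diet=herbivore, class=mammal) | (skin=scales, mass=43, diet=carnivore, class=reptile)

Group A, Group A, Group B, Group A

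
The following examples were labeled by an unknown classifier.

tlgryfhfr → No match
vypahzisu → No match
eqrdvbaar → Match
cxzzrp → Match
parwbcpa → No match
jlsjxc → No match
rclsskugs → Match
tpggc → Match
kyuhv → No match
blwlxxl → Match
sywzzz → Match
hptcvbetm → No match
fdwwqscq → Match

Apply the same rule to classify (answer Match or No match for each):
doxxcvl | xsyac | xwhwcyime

The classifier is using: has a double letter.
doxxcvl — 'xx' doubled, hence Match. xsyac — no doubled letter, hence No match. xwhwcyime — no doubled letter, hence No match.

Match, No match, No match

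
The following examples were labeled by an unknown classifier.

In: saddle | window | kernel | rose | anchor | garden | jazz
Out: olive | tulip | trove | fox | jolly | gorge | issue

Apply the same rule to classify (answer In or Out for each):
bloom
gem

Out, Out

Comparing the two groups points to one rule — even length.
bloom: length 5 — doesn't match, so Out.
gem: length 3 — doesn't match, so Out.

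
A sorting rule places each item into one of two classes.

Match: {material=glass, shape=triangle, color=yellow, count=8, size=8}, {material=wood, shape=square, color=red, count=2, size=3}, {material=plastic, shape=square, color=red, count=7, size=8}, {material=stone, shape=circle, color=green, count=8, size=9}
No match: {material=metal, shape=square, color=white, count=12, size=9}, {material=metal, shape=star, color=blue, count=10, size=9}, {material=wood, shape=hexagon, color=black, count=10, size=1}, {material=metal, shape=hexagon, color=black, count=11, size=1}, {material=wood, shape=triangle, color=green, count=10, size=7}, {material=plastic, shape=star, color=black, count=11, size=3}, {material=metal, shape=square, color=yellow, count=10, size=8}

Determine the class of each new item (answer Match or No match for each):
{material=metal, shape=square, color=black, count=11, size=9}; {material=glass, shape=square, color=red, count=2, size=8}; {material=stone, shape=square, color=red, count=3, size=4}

One predicate separates the groups cleanly: count ≤ 8.
{material=metal, shape=square, color=black, count=11, size=9} → count = 11 → No match. {material=glass, shape=square, color=red, count=2, size=8} → count = 2 → Match. {material=stone, shape=square, color=red, count=3, size=4} → count = 3 → Match.

No match, Match, Match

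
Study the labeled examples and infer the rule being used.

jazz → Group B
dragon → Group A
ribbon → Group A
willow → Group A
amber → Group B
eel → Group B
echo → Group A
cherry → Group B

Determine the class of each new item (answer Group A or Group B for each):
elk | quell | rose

Group B, Group B, Group A

Every 'Group A' example satisfies: contains 'o'. None of the 'Group B' examples do.
elk: no 'o', doesn't qualify → Group B.
quell: no 'o', doesn't qualify → Group B.
rose: has 'o', has this property → Group A.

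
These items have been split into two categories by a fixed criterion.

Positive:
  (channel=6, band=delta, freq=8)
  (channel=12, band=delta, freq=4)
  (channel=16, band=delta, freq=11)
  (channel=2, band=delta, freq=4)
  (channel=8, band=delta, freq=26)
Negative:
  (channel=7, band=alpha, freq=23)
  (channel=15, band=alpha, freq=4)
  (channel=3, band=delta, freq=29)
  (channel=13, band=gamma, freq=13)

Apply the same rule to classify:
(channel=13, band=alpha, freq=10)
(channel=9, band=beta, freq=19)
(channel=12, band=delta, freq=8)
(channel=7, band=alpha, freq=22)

One predicate separates the groups cleanly: channel is even.
Negative: (channel=13, band=alpha, freq=10), since channel = 13.
Negative: (channel=9, band=beta, freq=19), since channel = 9.
Positive: (channel=12, band=delta, freq=8), since channel = 12.
Negative: (channel=7, band=alpha, freq=22), since channel = 7.

Negative, Negative, Positive, Negative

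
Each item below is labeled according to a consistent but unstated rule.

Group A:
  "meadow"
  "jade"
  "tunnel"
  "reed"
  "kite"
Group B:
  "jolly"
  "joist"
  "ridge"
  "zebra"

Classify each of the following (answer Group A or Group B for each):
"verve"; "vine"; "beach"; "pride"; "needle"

Group B, Group A, Group B, Group B, Group A

Looking at the examples, the only property every 'Group A' case has and every 'Group B' case lacks is: even length.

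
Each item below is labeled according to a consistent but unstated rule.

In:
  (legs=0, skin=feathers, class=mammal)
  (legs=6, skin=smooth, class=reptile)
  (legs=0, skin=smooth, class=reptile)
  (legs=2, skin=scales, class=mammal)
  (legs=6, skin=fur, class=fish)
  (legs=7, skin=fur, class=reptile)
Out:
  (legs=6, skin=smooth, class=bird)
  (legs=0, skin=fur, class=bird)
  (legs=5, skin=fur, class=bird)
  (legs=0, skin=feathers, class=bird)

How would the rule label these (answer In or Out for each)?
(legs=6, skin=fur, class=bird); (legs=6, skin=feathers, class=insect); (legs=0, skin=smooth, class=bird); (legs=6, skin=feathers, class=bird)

The pattern is that an item is 'In' exactly when: class is not bird.
(legs=6, skin=fur, class=bird) — class is bird, hence Out. (legs=6, skin=feathers, class=insect) — class is insect, hence In. (legs=0, skin=smooth, class=bird) — class is bird, hence Out. (legs=6, skin=feathers, class=bird) — class is bird, hence Out.

Out, In, Out, Out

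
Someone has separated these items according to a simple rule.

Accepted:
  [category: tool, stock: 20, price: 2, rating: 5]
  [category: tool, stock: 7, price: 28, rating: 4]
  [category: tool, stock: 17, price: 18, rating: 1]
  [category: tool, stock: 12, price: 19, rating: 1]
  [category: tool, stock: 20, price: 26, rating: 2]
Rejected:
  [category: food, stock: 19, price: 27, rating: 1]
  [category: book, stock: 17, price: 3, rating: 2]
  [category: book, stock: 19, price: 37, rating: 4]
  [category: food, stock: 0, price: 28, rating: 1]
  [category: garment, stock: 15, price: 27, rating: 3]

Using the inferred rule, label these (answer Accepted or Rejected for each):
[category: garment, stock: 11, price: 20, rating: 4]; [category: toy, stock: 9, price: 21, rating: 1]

The simplest hypothesis consistent with all the labels is: category is tool.
[category: garment, stock: 11, price: 20, rating: 4]: category is garment, does not pass → Rejected.
[category: toy, stock: 9, price: 21, rating: 1]: category is toy, does not pass → Rejected.

Rejected, Rejected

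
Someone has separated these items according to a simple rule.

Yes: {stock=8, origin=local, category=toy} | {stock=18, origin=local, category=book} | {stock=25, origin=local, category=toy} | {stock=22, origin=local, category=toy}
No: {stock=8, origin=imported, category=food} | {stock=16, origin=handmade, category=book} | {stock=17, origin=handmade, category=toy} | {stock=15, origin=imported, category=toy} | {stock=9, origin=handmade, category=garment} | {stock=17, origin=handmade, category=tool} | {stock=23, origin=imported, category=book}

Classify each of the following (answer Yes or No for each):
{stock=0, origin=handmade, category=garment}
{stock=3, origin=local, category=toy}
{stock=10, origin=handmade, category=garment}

No, Yes, No

Looking at the examples, the only property every 'Yes' case has and every 'No' case lacks is: origin is local.
{stock=0, origin=handmade, category=garment}: origin is handmade, fails this test → No.
{stock=3, origin=local, category=toy}: origin is local, matches → Yes.
{stock=10, origin=handmade, category=garment}: origin is handmade, fails this test → No.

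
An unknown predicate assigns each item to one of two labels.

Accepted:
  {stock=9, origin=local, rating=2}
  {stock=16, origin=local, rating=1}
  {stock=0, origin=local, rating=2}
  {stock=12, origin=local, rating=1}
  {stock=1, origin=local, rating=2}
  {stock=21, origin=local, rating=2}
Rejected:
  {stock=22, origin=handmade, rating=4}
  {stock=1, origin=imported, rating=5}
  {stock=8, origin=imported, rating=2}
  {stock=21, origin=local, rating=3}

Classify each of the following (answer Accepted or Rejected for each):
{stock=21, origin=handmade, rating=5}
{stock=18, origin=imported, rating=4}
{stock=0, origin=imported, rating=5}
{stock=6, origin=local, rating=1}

Rejected, Rejected, Rejected, Accepted

The rule appears to be: origin is local AND rating ≤ 2.
{stock=21, origin=handmade, rating=5} → origin is handmade, rating = 5 → Rejected. {stock=18, origin=imported, rating=4} → origin is imported, rating = 4 → Rejected. {stock=0, origin=imported, rating=5} → origin is imported, rating = 5 → Rejected. {stock=6, origin=local, rating=1} → origin is local, rating = 1 → Accepted.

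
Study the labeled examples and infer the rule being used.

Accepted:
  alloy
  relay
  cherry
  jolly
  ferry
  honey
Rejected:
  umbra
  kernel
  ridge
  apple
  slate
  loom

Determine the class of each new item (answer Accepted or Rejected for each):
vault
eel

Rejected, Rejected

The classifier is using: contains 'y'.
vault — no 'y', hence Rejected. eel — no 'y', hence Rejected.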